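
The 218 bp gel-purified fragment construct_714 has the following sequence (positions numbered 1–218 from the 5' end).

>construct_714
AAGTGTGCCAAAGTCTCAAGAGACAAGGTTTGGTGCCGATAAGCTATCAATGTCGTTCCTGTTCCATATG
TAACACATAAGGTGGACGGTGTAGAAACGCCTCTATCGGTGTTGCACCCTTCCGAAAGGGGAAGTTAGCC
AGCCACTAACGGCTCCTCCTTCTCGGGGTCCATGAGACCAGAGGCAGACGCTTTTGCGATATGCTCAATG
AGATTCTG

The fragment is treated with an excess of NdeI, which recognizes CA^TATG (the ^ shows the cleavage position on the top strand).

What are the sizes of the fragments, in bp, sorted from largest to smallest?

The NdeI site (CATATG) starts at position 65.
NdeI cuts after base 2 of each site, so after position 66.
Linear molecule, 1 cut → 2 fragments:
  1–66 → 66 bp
  67–218 → 152 bp
Sorted largest to smallest: 152, 66 bp.

152, 66 bp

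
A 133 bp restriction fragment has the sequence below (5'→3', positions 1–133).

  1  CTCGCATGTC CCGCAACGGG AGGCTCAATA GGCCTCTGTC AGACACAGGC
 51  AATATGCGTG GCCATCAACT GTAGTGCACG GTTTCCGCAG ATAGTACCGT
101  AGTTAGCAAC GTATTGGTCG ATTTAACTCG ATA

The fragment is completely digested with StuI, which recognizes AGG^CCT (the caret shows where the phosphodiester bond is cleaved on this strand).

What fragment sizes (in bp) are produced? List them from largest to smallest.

The StuI site (AGGCCT) starts at position 30.
StuI cuts after base 3 of each site, so after position 32.
Linear molecule, 1 cut → 2 fragments:
  1–32 → 32 bp
  33–133 → 101 bp
Sorted largest to smallest: 101, 32 bp.

101, 32 bp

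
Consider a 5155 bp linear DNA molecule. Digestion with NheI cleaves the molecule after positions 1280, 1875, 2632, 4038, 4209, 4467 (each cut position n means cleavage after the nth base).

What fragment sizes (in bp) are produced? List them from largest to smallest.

Linear molecule, 6 cuts → 7 fragments:
  1280 − 0 = 1280 bp
  1875 − 1280 = 595 bp
  2632 − 1875 = 757 bp
  4038 − 2632 = 1406 bp
  4209 − 4038 = 171 bp
  4467 − 4209 = 258 bp
  5155 − 4467 = 688 bp
Sorted largest to smallest: 1406, 1280, 757, 688, 595, 258, 171 bp.

1406, 1280, 757, 688, 595, 258, 171 bp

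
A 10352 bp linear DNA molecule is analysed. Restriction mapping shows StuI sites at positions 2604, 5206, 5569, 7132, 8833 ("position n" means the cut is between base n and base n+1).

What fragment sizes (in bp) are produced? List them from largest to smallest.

Linear molecule, 5 cuts → 6 fragments:
  2604 − 0 = 2604 bp
  5206 − 2604 = 2602 bp
  5569 − 5206 = 363 bp
  7132 − 5569 = 1563 bp
  8833 − 7132 = 1701 bp
  10352 − 8833 = 1519 bp
Sorted largest to smallest: 2604, 2602, 1701, 1563, 1519, 363 bp.

2604, 2602, 1701, 1563, 1519, 363 bp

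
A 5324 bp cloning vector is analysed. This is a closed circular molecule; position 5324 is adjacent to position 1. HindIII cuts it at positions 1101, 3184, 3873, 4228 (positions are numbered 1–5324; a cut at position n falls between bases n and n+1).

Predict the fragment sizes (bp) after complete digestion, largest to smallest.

2197, 2083, 689, 355 bp

Circular molecule, 4 cuts → 4 fragments:
  3184 − 1101 = 2083 bp
  3873 − 3184 = 689 bp
  4228 − 3873 = 355 bp
  wrap: 5324 − 4228 + 1101 = 2197 bp
Sorted largest to smallest: 2197, 2083, 689, 355 bp.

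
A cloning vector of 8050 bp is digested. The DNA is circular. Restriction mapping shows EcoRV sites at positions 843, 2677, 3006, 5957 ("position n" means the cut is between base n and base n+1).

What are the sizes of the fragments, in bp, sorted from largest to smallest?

2951, 2936, 1834, 329 bp

Circular molecule, 4 cuts → 4 fragments:
  2677 − 843 = 1834 bp
  3006 − 2677 = 329 bp
  5957 − 3006 = 2951 bp
  wrap: 8050 − 5957 + 843 = 2936 bp
Sorted largest to smallest: 2951, 2936, 1834, 329 bp.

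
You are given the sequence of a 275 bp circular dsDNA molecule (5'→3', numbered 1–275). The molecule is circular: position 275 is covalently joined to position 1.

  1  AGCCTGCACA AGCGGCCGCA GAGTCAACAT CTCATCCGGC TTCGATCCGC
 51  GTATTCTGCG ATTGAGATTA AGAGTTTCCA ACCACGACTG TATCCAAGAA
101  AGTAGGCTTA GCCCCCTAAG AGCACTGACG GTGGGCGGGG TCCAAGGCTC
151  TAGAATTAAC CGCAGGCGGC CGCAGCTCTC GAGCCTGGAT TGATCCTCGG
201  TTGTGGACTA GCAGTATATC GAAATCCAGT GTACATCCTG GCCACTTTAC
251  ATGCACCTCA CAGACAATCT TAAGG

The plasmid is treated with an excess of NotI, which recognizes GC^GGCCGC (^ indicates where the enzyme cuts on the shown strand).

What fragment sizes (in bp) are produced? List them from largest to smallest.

154, 121 bp

NotI sites (GCGGCCGC) start at positions 12, 166.
NotI cuts after base 2 of each site, so after positions 13, 167.
Circular molecule, 2 cuts → 2 fragments:
  14–167 → 154 bp
  168–275 then 1–13 → 108 + 13 = 121 bp
Sorted largest to smallest: 154, 121 bp.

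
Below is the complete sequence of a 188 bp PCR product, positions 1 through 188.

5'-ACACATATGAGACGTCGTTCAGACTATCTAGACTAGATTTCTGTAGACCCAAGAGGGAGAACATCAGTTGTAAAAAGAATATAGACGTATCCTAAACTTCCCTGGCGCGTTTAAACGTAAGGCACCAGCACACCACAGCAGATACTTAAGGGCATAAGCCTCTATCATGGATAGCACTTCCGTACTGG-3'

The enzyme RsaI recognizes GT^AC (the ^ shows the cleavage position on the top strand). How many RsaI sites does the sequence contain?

GTAC occurs starting at position 182.
RsaI cuts at 1 site.

1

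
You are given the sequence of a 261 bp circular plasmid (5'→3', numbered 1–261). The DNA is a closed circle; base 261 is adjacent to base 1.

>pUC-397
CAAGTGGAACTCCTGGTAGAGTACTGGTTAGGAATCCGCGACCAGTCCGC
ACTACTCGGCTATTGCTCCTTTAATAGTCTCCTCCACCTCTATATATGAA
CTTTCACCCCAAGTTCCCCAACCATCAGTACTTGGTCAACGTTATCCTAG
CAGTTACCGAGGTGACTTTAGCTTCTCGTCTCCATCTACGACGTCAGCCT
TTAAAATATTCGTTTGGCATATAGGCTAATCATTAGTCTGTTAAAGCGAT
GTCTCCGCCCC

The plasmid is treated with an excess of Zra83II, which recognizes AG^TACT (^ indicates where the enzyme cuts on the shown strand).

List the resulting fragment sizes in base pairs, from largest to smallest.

Zra83II sites (AGTACT) start at positions 20, 127.
Zra83II cuts after base 2 of each site, so after positions 21, 128.
Circular molecule, 2 cuts → 2 fragments:
  22–128 → 107 bp
  129–261 then 1–21 → 133 + 21 = 154 bp
Sorted largest to smallest: 154, 107 bp.

154, 107 bp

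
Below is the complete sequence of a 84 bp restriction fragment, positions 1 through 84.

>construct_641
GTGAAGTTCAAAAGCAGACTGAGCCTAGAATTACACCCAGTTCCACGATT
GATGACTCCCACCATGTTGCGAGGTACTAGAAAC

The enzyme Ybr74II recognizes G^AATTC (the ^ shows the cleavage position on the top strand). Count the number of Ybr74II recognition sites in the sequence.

0

No occurrence of GAATTC is present in the sequence.
Ybr74II does not cut: 0 sites.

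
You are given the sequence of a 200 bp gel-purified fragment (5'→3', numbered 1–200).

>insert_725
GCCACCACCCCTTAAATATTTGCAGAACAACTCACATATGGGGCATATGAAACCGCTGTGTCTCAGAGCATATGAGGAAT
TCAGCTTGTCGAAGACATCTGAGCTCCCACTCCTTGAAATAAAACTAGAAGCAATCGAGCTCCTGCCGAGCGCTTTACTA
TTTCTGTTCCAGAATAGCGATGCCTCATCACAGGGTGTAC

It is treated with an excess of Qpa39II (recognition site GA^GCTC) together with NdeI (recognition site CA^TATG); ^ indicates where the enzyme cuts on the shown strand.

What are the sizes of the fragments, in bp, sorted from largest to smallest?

Qpa39II sites (GAGCTC) start at positions 101, 137.
Qpa39II cuts after base 2 of each site, so after positions 102, 138.
NdeI sites (CATATG) start at positions 35, 44, 69.
NdeI cuts after base 2 of each site, so after positions 36, 45, 70.
Combined cut positions: 36, 45, 70, 102, 138.
Linear molecule, 5 cuts → 6 fragments:
  1–36 → 36 bp
  37–45 → 9 bp
  46–70 → 25 bp
  71–102 → 32 bp
  103–138 → 36 bp
  139–200 → 62 bp
Sorted largest to smallest: 62, 36, 36, 32, 25, 9 bp.

62, 36, 36, 32, 25, 9 bp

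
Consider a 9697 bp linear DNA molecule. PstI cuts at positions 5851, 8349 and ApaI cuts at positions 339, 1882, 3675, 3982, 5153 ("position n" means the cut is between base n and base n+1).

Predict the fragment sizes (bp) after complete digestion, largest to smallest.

2498, 1793, 1543, 1348, 1171, 698, 339, 307 bp

Combined cut positions (sorted): 339, 1882, 3675, 3982, 5153, 5851, 8349.
Linear molecule, 7 cuts → 8 fragments:
  339 − 0 = 339 bp
  1882 − 339 = 1543 bp
  3675 − 1882 = 1793 bp
  3982 − 3675 = 307 bp
  5153 − 3982 = 1171 bp
  5851 − 5153 = 698 bp
  8349 − 5851 = 2498 bp
  9697 − 8349 = 1348 bp
Sorted largest to smallest: 2498, 1793, 1543, 1348, 1171, 698, 339, 307 bp.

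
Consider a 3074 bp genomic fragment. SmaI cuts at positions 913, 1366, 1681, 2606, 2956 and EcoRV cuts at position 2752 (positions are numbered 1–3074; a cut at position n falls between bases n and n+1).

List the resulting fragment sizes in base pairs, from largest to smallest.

925, 913, 453, 315, 204, 146, 118 bp

Combined cut positions (sorted): 913, 1366, 1681, 2606, 2752, 2956.
Linear molecule, 6 cuts → 7 fragments:
  913 − 0 = 913 bp
  1366 − 913 = 453 bp
  1681 − 1366 = 315 bp
  2606 − 1681 = 925 bp
  2752 − 2606 = 146 bp
  2956 − 2752 = 204 bp
  3074 − 2956 = 118 bp
Sorted largest to smallest: 925, 913, 453, 315, 204, 146, 118 bp.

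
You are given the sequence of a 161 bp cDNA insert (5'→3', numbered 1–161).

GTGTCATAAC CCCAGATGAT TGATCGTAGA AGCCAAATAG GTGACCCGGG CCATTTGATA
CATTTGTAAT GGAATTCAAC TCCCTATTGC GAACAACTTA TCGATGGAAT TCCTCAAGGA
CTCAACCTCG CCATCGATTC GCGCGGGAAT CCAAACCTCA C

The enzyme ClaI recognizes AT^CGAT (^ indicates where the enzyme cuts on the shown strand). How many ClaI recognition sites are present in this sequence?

2

ATCGAT occurs starting at positions 100, 133.
ClaI cuts at 2 sites.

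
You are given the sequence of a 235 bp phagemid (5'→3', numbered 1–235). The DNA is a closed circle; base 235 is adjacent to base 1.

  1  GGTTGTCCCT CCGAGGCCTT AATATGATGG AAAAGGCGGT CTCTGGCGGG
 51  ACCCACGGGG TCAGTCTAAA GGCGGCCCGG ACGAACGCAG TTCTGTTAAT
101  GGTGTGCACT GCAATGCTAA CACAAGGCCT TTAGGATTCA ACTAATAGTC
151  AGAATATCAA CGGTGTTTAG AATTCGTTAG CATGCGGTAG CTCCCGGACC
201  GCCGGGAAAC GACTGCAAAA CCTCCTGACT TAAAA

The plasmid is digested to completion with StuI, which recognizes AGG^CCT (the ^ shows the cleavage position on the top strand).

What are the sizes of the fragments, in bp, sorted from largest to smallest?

124, 111 bp

StuI sites (AGGCCT) start at positions 14, 125.
StuI cuts after base 3 of each site, so after positions 16, 127.
Circular molecule, 2 cuts → 2 fragments:
  17–127 → 111 bp
  128–235 then 1–16 → 108 + 16 = 124 bp
Sorted largest to smallest: 124, 111 bp.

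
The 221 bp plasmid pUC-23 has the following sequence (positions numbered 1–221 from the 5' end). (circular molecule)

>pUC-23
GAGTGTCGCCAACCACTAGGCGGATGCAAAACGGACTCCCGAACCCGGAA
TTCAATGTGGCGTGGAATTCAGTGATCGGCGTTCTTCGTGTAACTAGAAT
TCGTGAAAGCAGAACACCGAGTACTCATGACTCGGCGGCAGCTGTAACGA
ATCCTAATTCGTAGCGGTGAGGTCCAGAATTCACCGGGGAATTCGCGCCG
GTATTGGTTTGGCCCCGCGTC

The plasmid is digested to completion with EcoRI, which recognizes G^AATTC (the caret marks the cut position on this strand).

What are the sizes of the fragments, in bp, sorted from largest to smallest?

80, 80, 32, 17, 12 bp

EcoRI sites (GAATTC) start at positions 48, 65, 97, 177, 189.
EcoRI cuts after the first base of each site, so after positions 48, 65, 97, 177, 189.
Circular molecule, 5 cuts → 5 fragments:
  49–65 → 17 bp
  66–97 → 32 bp
  98–177 → 80 bp
  178–189 → 12 bp
  190–221 then 1–48 → 32 + 48 = 80 bp
Sorted largest to smallest: 80, 80, 32, 17, 12 bp.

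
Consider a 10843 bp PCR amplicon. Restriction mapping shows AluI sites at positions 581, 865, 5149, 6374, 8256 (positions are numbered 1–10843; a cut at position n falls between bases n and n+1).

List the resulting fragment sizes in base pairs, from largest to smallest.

4284, 2587, 1882, 1225, 581, 284 bp

Linear molecule, 5 cuts → 6 fragments:
  581 − 0 = 581 bp
  865 − 581 = 284 bp
  5149 − 865 = 4284 bp
  6374 − 5149 = 1225 bp
  8256 − 6374 = 1882 bp
  10843 − 8256 = 2587 bp
Sorted largest to smallest: 4284, 2587, 1882, 1225, 581, 284 bp.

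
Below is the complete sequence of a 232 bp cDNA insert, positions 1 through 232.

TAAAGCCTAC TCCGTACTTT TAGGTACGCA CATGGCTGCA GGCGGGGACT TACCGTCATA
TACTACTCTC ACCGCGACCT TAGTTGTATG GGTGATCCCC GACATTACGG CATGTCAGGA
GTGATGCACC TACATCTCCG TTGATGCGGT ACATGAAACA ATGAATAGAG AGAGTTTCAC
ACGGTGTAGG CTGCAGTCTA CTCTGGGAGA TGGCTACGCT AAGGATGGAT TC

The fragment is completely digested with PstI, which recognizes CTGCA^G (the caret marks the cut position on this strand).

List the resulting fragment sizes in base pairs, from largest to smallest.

155, 40, 37 bp

PstI sites (CTGCAG) start at positions 36, 191.
PstI cuts after base 5 of each site (before the last base), so after positions 40, 195.
Linear molecule, 2 cuts → 3 fragments:
  1–40 → 40 bp
  41–195 → 155 bp
  196–232 → 37 bp
Sorted largest to smallest: 155, 40, 37 bp.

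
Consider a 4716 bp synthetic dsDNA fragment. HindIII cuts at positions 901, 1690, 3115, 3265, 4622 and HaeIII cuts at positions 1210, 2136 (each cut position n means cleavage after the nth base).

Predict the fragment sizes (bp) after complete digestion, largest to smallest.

1357, 979, 901, 480, 446, 309, 150, 94 bp

Combined cut positions (sorted): 901, 1210, 1690, 2136, 3115, 3265, 4622.
Linear molecule, 7 cuts → 8 fragments:
  901 − 0 = 901 bp
  1210 − 901 = 309 bp
  1690 − 1210 = 480 bp
  2136 − 1690 = 446 bp
  3115 − 2136 = 979 bp
  3265 − 3115 = 150 bp
  4622 − 3265 = 1357 bp
  4716 − 4622 = 94 bp
Sorted largest to smallest: 1357, 979, 901, 480, 446, 309, 150, 94 bp.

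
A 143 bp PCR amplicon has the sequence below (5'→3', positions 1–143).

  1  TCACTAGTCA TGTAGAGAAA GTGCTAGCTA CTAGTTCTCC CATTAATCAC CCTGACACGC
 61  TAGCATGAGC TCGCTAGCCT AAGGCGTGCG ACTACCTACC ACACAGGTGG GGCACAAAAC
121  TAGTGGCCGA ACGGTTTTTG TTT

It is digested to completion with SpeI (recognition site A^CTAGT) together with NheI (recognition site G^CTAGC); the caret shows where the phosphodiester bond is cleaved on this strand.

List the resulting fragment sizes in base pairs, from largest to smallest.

46, 29, 24, 20, 14, 7, 3 bp

SpeI sites (ACTAGT) start at positions 3, 30, 119.
SpeI cuts after the first base of each site, so after positions 3, 30, 119.
NheI sites (GCTAGC) start at positions 23, 59, 73.
NheI cuts after the first base of each site, so after positions 23, 59, 73.
Combined cut positions: 3, 23, 30, 59, 73, 119.
Linear molecule, 6 cuts → 7 fragments:
  1–3 → 3 bp
  4–23 → 20 bp
  24–30 → 7 bp
  31–59 → 29 bp
  60–73 → 14 bp
  74–119 → 46 bp
  120–143 → 24 bp
Sorted largest to smallest: 46, 29, 24, 20, 14, 7, 3 bp.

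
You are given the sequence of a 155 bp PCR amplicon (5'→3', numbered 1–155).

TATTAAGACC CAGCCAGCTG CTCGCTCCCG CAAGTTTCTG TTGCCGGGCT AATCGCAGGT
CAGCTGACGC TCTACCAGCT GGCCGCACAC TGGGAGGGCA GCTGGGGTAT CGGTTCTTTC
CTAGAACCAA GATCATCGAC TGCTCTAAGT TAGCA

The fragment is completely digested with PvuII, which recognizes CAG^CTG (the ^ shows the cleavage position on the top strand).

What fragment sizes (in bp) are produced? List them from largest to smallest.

PvuII sites (CAGCTG) start at positions 15, 61, 76, 99.
PvuII cuts after base 3 of each site, so after positions 17, 63, 78, 101.
Linear molecule, 4 cuts → 5 fragments:
  1–17 → 17 bp
  18–63 → 46 bp
  64–78 → 15 bp
  79–101 → 23 bp
  102–155 → 54 bp
Sorted largest to smallest: 54, 46, 23, 17, 15 bp.

54, 46, 23, 17, 15 bp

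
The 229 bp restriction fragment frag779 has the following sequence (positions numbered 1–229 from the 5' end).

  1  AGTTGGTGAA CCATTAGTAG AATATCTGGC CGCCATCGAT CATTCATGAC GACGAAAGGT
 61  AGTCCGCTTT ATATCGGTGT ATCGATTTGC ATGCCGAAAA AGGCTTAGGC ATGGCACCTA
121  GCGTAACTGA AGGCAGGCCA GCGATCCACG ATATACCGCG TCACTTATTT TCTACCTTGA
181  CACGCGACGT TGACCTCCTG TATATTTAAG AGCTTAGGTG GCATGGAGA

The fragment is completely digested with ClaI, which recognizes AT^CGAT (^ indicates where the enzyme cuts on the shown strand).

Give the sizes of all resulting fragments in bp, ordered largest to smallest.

147, 46, 36 bp

ClaI sites (ATCGAT) start at positions 35, 81.
ClaI cuts after base 2 of each site, so after positions 36, 82.
Linear molecule, 2 cuts → 3 fragments:
  1–36 → 36 bp
  37–82 → 46 bp
  83–229 → 147 bp
Sorted largest to smallest: 147, 46, 36 bp.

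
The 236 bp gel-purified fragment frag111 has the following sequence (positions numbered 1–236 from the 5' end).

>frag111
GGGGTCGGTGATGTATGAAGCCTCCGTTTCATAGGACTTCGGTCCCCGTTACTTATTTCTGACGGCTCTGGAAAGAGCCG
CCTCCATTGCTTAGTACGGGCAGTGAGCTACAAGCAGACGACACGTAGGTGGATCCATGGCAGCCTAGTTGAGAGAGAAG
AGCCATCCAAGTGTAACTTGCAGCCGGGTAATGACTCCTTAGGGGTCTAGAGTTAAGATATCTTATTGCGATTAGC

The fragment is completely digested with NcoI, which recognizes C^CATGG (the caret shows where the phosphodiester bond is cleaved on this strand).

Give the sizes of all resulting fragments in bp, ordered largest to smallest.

135, 101 bp

The NcoI site (CCATGG) starts at position 135.
NcoI cuts after the first base of each site, so after position 135.
Linear molecule, 1 cut → 2 fragments:
  1–135 → 135 bp
  136–236 → 101 bp
Sorted largest to smallest: 135, 101 bp.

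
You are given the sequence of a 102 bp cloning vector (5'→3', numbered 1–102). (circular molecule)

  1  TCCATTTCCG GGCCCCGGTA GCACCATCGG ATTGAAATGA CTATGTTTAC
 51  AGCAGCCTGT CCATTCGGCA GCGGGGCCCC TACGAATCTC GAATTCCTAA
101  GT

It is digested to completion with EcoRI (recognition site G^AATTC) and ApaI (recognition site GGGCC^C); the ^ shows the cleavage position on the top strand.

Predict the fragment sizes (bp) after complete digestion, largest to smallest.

The EcoRI site (GAATTC) starts at position 91.
EcoRI cuts after the first base of each site, so after position 91.
ApaI sites (GGGCCC) start at positions 10, 74.
ApaI cuts after base 5 of each site (before the last base), so after positions 14, 78.
Combined cut positions: 14, 78, 91.
Circular molecule, 3 cuts → 3 fragments:
  15–78 → 64 bp
  79–91 → 13 bp
  92–102 then 1–14 → 11 + 14 = 25 bp
Sorted largest to smallest: 64, 25, 13 bp.

64, 25, 13 bp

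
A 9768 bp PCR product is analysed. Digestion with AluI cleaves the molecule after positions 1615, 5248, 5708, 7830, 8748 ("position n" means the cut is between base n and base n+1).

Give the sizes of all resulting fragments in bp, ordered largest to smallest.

Linear molecule, 5 cuts → 6 fragments:
  1615 − 0 = 1615 bp
  5248 − 1615 = 3633 bp
  5708 − 5248 = 460 bp
  7830 − 5708 = 2122 bp
  8748 − 7830 = 918 bp
  9768 − 8748 = 1020 bp
Sorted largest to smallest: 3633, 2122, 1615, 1020, 918, 460 bp.

3633, 2122, 1615, 1020, 918, 460 bp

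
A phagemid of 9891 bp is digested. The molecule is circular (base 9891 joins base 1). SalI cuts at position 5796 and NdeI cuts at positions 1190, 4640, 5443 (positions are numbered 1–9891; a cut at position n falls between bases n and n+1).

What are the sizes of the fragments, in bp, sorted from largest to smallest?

Combined cut positions (sorted): 1190, 4640, 5443, 5796.
Circular molecule, 4 cuts → 4 fragments:
  4640 − 1190 = 3450 bp
  5443 − 4640 = 803 bp
  5796 − 5443 = 353 bp
  wrap: 9891 − 5796 + 1190 = 5285 bp
Sorted largest to smallest: 5285, 3450, 803, 353 bp.

5285, 3450, 803, 353 bp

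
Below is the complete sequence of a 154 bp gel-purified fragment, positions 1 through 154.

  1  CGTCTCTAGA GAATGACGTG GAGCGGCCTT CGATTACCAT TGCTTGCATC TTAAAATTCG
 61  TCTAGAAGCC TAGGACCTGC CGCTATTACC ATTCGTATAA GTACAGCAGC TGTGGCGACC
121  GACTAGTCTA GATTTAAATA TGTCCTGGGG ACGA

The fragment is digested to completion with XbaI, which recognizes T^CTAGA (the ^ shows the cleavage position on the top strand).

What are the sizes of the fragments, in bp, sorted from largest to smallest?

66, 56, 27, 5 bp

XbaI sites (TCTAGA) start at positions 5, 61, 127.
XbaI cuts after the first base of each site, so after positions 5, 61, 127.
Linear molecule, 3 cuts → 4 fragments:
  1–5 → 5 bp
  6–61 → 56 bp
  62–127 → 66 bp
  128–154 → 27 bp
Sorted largest to smallest: 66, 56, 27, 5 bp.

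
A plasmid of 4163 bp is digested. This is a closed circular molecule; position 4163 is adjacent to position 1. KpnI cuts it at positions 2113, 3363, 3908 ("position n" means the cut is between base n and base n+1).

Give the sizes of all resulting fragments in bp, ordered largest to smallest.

Circular molecule, 3 cuts → 3 fragments:
  3363 − 2113 = 1250 bp
  3908 − 3363 = 545 bp
  wrap: 4163 − 3908 + 2113 = 2368 bp
Sorted largest to smallest: 2368, 1250, 545 bp.

2368, 1250, 545 bp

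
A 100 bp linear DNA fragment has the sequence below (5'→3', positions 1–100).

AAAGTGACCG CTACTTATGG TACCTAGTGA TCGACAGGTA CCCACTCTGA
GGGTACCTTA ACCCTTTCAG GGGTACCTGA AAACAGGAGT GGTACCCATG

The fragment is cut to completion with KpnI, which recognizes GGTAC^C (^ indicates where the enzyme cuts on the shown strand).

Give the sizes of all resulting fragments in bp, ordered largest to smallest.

KpnI sites (GGTACC) start at positions 19, 37, 52, 72, 91.
KpnI cuts after base 5 of each site (before the last base), so after positions 23, 41, 56, 76, 95.
Linear molecule, 5 cuts → 6 fragments:
  1–23 → 23 bp
  24–41 → 18 bp
  42–56 → 15 bp
  57–76 → 20 bp
  77–95 → 19 bp
  96–100 → 5 bp
Sorted largest to smallest: 23, 20, 19, 18, 15, 5 bp.

23, 20, 19, 18, 15, 5 bp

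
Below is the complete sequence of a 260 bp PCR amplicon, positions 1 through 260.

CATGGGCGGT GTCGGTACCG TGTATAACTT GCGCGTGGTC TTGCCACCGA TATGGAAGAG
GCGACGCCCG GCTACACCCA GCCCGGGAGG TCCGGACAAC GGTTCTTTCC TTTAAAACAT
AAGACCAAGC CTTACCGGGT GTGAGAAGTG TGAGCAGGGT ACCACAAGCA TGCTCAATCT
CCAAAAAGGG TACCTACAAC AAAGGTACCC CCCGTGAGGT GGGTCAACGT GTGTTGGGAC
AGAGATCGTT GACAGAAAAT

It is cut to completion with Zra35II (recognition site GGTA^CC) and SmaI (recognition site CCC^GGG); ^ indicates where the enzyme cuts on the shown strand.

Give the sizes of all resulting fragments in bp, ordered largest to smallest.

Zra35II sites (GGTACC) start at positions 14, 158, 189, 204.
Zra35II cuts after base 4 of each site, so after positions 17, 161, 192, 207.
The SmaI site (CCCGGG) starts at position 82.
SmaI cuts after base 3 of each site, so after position 84.
Combined cut positions: 17, 84, 161, 192, 207.
Linear molecule, 5 cuts → 6 fragments:
  1–17 → 17 bp
  18–84 → 67 bp
  85–161 → 77 bp
  162–192 → 31 bp
  193–207 → 15 bp
  208–260 → 53 bp
Sorted largest to smallest: 77, 67, 53, 31, 17, 15 bp.

77, 67, 53, 31, 17, 15 bp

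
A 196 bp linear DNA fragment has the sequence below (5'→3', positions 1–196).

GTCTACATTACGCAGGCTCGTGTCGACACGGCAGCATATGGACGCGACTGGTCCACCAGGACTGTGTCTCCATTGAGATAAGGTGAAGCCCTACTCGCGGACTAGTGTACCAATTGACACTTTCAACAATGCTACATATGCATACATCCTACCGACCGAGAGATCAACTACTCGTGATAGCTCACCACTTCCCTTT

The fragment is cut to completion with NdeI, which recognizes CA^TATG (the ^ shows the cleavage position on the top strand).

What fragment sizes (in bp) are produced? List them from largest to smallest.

NdeI sites (CATATG) start at positions 35, 135.
NdeI cuts after base 2 of each site, so after positions 36, 136.
Linear molecule, 2 cuts → 3 fragments:
  1–36 → 36 bp
  37–136 → 100 bp
  137–196 → 60 bp
Sorted largest to smallest: 100, 60, 36 bp.

100, 60, 36 bp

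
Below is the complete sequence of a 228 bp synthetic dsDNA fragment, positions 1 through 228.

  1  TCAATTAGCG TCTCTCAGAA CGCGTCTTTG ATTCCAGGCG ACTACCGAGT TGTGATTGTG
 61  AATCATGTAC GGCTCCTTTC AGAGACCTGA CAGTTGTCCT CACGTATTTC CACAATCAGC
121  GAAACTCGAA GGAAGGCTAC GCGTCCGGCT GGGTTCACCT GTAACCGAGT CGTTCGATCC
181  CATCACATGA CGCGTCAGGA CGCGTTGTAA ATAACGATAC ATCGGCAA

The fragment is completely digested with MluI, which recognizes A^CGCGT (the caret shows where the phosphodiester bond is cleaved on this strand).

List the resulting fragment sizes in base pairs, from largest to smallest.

MluI sites (ACGCGT) start at positions 20, 139, 190, 200.
MluI cuts after the first base of each site, so after positions 20, 139, 190, 200.
Linear molecule, 4 cuts → 5 fragments:
  1–20 → 20 bp
  21–139 → 119 bp
  140–190 → 51 bp
  191–200 → 10 bp
  201–228 → 28 bp
Sorted largest to smallest: 119, 51, 28, 20, 10 bp.

119, 51, 28, 20, 10 bp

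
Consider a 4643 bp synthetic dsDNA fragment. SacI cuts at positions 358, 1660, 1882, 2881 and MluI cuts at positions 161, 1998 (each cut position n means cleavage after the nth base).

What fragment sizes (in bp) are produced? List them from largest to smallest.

1762, 1302, 883, 222, 197, 161, 116 bp

Combined cut positions (sorted): 161, 358, 1660, 1882, 1998, 2881.
Linear molecule, 6 cuts → 7 fragments:
  161 − 0 = 161 bp
  358 − 161 = 197 bp
  1660 − 358 = 1302 bp
  1882 − 1660 = 222 bp
  1998 − 1882 = 116 bp
  2881 − 1998 = 883 bp
  4643 − 2881 = 1762 bp
Sorted largest to smallest: 1762, 1302, 883, 222, 197, 161, 116 bp.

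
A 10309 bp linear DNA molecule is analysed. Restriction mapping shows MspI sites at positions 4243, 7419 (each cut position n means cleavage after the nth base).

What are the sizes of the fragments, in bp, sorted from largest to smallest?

Linear molecule, 2 cuts → 3 fragments:
  4243 − 0 = 4243 bp
  7419 − 4243 = 3176 bp
  10309 − 7419 = 2890 bp
Sorted largest to smallest: 4243, 3176, 2890 bp.

4243, 3176, 2890 bp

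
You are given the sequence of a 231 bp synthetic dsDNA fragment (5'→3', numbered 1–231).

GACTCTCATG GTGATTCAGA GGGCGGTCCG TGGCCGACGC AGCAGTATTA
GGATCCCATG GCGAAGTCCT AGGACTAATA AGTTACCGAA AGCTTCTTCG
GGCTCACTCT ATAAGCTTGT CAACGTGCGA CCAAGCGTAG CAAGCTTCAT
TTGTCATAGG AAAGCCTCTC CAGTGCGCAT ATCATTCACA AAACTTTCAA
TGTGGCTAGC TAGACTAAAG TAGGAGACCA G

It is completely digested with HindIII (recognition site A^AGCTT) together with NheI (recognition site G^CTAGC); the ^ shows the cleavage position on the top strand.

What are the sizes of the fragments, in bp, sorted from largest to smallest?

90, 63, 29, 26, 23 bp

HindIII sites (AAGCTT) start at positions 90, 113, 142.
HindIII cuts after the first base of each site, so after positions 90, 113, 142.
The NheI site (GCTAGC) starts at position 205.
NheI cuts after the first base of each site, so after position 205.
Combined cut positions: 90, 113, 142, 205.
Linear molecule, 4 cuts → 5 fragments:
  1–90 → 90 bp
  91–113 → 23 bp
  114–142 → 29 bp
  143–205 → 63 bp
  206–231 → 26 bp
Sorted largest to smallest: 90, 63, 29, 26, 23 bp.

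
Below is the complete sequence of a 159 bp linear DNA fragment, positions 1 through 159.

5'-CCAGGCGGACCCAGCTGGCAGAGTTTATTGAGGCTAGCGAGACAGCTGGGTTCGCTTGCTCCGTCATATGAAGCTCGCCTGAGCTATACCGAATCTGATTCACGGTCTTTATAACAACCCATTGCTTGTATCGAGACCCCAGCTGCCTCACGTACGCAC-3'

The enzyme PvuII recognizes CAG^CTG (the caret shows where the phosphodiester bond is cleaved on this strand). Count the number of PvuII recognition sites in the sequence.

CAGCTG occurs starting at positions 12, 43, 140.
PvuII cuts at 3 sites.

3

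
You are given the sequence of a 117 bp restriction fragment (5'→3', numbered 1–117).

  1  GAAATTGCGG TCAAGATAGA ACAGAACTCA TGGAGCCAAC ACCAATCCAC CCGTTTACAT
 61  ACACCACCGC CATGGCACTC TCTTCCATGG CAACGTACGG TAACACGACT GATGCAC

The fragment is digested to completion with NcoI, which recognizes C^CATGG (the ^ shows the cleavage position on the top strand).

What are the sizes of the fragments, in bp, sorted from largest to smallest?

70, 32, 15 bp

NcoI sites (CCATGG) start at positions 70, 85.
NcoI cuts after the first base of each site, so after positions 70, 85.
Linear molecule, 2 cuts → 3 fragments:
  1–70 → 70 bp
  71–85 → 15 bp
  86–117 → 32 bp
Sorted largest to smallest: 70, 32, 15 bp.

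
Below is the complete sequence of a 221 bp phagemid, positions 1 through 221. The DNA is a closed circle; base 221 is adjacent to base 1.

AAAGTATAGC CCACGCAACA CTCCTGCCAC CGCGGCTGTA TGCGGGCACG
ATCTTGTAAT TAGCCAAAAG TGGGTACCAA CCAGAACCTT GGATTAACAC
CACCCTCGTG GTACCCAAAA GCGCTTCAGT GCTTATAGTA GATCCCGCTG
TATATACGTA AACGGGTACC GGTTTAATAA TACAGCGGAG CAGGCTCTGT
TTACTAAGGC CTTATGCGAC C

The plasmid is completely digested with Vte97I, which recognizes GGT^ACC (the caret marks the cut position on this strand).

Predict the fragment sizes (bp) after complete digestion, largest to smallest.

129, 55, 37 bp

Vte97I sites (GGTACC) start at positions 73, 110, 165.
Vte97I cuts after base 3 of each site, so after positions 75, 112, 167.
Circular molecule, 3 cuts → 3 fragments:
  76–112 → 37 bp
  113–167 → 55 bp
  168–221 then 1–75 → 54 + 75 = 129 bp
Sorted largest to smallest: 129, 55, 37 bp.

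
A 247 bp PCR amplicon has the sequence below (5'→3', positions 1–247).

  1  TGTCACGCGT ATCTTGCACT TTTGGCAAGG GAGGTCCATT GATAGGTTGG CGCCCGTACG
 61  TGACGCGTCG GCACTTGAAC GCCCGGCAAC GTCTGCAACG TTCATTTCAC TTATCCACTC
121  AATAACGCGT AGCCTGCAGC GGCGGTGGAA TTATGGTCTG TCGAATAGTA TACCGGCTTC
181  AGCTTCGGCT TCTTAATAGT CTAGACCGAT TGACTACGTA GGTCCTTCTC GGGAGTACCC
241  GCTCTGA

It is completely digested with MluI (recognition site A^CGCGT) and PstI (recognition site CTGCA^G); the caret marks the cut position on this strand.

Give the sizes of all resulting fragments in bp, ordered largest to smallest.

MluI sites (ACGCGT) start at positions 5, 63, 125.
MluI cuts after the first base of each site, so after positions 5, 63, 125.
The PstI site (CTGCAG) starts at position 134.
PstI cuts after base 5 of each site (before the last base), so after position 138.
Combined cut positions: 5, 63, 125, 138.
Linear molecule, 4 cuts → 5 fragments:
  1–5 → 5 bp
  6–63 → 58 bp
  64–125 → 62 bp
  126–138 → 13 bp
  139–247 → 109 bp
Sorted largest to smallest: 109, 62, 58, 13, 5 bp.

109, 62, 58, 13, 5 bp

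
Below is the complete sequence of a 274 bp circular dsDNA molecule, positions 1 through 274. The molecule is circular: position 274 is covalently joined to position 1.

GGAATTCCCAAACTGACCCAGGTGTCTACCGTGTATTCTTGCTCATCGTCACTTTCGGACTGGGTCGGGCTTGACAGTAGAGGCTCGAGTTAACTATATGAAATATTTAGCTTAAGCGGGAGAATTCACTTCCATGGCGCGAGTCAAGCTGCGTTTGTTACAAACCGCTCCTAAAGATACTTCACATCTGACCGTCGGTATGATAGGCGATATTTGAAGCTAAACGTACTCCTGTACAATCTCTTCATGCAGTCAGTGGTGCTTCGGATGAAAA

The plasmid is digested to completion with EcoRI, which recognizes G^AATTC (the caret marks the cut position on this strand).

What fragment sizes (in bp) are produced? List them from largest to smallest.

EcoRI sites (GAATTC) start at positions 2, 122.
EcoRI cuts after the first base of each site, so after positions 2, 122.
Circular molecule, 2 cuts → 2 fragments:
  3–122 → 120 bp
  123–274 then 1–2 → 152 + 2 = 154 bp
Sorted largest to smallest: 154, 120 bp.

154, 120 bp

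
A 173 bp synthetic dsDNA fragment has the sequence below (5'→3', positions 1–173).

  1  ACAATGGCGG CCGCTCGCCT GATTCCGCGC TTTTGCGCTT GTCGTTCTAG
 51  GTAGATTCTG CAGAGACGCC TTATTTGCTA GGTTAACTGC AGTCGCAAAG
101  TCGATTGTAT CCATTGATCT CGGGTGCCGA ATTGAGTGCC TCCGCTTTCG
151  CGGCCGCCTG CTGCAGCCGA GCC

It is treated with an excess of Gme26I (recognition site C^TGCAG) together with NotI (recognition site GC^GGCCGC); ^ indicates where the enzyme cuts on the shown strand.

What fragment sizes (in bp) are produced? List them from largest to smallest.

Gme26I sites (CTGCAG) start at positions 58, 87, 161.
Gme26I cuts after the first base of each site, so after positions 58, 87, 161.
NotI sites (GCGGCCGC) start at positions 7, 150.
NotI cuts after base 2 of each site, so after positions 8, 151.
Combined cut positions: 8, 58, 87, 151, 161.
Linear molecule, 5 cuts → 6 fragments:
  1–8 → 8 bp
  9–58 → 50 bp
  59–87 → 29 bp
  88–151 → 64 bp
  152–161 → 10 bp
  162–173 → 12 bp
Sorted largest to smallest: 64, 50, 29, 12, 10, 8 bp.

64, 50, 29, 12, 10, 8 bp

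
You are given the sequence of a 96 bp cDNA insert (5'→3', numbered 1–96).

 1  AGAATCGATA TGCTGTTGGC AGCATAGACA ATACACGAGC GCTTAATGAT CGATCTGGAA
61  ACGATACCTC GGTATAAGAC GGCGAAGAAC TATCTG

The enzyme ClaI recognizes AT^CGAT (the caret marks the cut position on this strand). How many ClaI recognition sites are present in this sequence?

ATCGAT occurs starting at positions 4, 49.
ClaI cuts at 2 sites.

2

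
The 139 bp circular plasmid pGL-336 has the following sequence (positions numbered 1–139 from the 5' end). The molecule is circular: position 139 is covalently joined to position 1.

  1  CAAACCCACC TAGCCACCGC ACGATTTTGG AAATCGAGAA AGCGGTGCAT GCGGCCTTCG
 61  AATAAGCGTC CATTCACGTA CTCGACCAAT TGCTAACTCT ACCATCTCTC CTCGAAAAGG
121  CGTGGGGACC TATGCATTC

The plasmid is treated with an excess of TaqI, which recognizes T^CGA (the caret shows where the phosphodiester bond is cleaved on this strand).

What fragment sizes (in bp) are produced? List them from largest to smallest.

TaqI sites (TCGA) start at positions 34, 58, 82, 112.
TaqI cuts after the first base of each site, so after positions 34, 58, 82, 112.
Circular molecule, 4 cuts → 4 fragments:
  35–58 → 24 bp
  59–82 → 24 bp
  83–112 → 30 bp
  113–139 then 1–34 → 27 + 34 = 61 bp
Sorted largest to smallest: 61, 30, 24, 24 bp.

61, 30, 24, 24 bp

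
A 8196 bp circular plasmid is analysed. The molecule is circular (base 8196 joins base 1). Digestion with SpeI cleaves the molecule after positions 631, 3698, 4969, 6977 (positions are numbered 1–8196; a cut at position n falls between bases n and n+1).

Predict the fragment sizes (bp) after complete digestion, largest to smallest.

Circular molecule, 4 cuts → 4 fragments:
  3698 − 631 = 3067 bp
  4969 − 3698 = 1271 bp
  6977 − 4969 = 2008 bp
  wrap: 8196 − 6977 + 631 = 1850 bp
Sorted largest to smallest: 3067, 2008, 1850, 1271 bp.

3067, 2008, 1850, 1271 bp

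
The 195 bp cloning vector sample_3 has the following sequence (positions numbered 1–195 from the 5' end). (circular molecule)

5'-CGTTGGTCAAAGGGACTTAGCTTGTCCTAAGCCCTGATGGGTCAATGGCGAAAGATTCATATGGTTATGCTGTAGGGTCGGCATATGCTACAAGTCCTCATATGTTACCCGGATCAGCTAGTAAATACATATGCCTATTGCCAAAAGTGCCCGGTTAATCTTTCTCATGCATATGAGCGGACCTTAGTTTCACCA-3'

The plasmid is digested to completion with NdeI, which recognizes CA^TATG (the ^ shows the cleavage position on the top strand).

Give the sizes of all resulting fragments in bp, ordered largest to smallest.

NdeI sites (CATATG) start at positions 58, 82, 99, 128, 170.
NdeI cuts after base 2 of each site, so after positions 59, 83, 100, 129, 171.
Circular molecule, 5 cuts → 5 fragments:
  60–83 → 24 bp
  84–100 → 17 bp
  101–129 → 29 bp
  130–171 → 42 bp
  172–195 then 1–59 → 24 + 59 = 83 bp
Sorted largest to smallest: 83, 42, 29, 24, 17 bp.

83, 42, 29, 24, 17 bp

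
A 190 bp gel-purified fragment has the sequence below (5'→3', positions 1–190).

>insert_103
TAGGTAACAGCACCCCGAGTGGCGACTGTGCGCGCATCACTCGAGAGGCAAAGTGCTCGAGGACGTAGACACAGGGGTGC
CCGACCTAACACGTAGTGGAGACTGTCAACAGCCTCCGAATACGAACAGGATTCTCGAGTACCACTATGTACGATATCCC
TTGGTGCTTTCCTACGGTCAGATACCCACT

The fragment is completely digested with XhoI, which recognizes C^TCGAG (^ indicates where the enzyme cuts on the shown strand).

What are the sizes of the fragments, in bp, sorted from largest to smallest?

78, 56, 40, 16 bp

XhoI sites (CTCGAG) start at positions 40, 56, 134.
XhoI cuts after the first base of each site, so after positions 40, 56, 134.
Linear molecule, 3 cuts → 4 fragments:
  1–40 → 40 bp
  41–56 → 16 bp
  57–134 → 78 bp
  135–190 → 56 bp
Sorted largest to smallest: 78, 56, 40, 16 bp.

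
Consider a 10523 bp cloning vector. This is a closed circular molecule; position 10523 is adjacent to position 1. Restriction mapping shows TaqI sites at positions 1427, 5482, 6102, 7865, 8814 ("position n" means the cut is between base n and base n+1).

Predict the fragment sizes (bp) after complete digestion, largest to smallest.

4055, 3136, 1763, 949, 620 bp

Circular molecule, 5 cuts → 5 fragments:
  5482 − 1427 = 4055 bp
  6102 − 5482 = 620 bp
  7865 − 6102 = 1763 bp
  8814 − 7865 = 949 bp
  wrap: 10523 − 8814 + 1427 = 3136 bp
Sorted largest to smallest: 4055, 3136, 1763, 949, 620 bp.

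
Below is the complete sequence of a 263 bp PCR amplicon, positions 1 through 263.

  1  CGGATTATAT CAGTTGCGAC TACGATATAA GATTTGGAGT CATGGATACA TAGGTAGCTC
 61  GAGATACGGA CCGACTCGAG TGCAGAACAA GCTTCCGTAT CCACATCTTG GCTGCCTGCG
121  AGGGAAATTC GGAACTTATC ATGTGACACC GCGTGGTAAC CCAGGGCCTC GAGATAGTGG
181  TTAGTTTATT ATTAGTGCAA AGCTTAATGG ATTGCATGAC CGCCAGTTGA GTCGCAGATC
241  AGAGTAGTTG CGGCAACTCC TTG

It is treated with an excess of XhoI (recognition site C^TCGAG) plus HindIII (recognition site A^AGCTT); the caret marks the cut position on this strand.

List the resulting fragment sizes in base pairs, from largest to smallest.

XhoI sites (CTCGAG) start at positions 58, 75, 168.
XhoI cuts after the first base of each site, so after positions 58, 75, 168.
HindIII sites (AAGCTT) start at positions 89, 200.
HindIII cuts after the first base of each site, so after positions 89, 200.
Combined cut positions: 58, 75, 89, 168, 200.
Linear molecule, 5 cuts → 6 fragments:
  1–58 → 58 bp
  59–75 → 17 bp
  76–89 → 14 bp
  90–168 → 79 bp
  169–200 → 32 bp
  201–263 → 63 bp
Sorted largest to smallest: 79, 63, 58, 32, 17, 14 bp.

79, 63, 58, 32, 17, 14 bp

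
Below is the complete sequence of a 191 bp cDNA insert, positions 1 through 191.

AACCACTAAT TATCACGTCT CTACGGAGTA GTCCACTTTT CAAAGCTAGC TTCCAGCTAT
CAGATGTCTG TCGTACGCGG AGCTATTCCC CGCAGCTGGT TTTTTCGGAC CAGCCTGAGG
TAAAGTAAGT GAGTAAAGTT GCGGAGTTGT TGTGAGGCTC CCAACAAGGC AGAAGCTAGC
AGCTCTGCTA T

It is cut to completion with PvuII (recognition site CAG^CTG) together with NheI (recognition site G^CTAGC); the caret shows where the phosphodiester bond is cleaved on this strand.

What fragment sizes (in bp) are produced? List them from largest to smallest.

The PvuII site (CAGCTG) starts at position 93.
PvuII cuts after base 3 of each site, so after position 95.
NheI sites (GCTAGC) start at positions 45, 175.
NheI cuts after the first base of each site, so after positions 45, 175.
Combined cut positions: 45, 95, 175.
Linear molecule, 3 cuts → 4 fragments:
  1–45 → 45 bp
  46–95 → 50 bp
  96–175 → 80 bp
  176–191 → 16 bp
Sorted largest to smallest: 80, 50, 45, 16 bp.

80, 50, 45, 16 bp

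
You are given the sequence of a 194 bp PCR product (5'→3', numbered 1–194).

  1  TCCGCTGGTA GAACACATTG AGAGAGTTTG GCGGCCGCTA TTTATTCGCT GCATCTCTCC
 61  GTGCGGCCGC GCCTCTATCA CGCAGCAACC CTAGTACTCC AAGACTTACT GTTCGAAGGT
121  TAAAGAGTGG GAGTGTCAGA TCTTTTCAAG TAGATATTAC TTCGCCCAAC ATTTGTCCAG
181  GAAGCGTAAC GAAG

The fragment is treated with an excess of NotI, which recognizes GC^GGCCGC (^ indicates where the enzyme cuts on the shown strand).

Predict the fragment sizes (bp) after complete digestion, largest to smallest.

NotI sites (GCGGCCGC) start at positions 31, 63.
NotI cuts after base 2 of each site, so after positions 32, 64.
Linear molecule, 2 cuts → 3 fragments:
  1–32 → 32 bp
  33–64 → 32 bp
  65–194 → 130 bp
Sorted largest to smallest: 130, 32, 32 bp.

130, 32, 32 bp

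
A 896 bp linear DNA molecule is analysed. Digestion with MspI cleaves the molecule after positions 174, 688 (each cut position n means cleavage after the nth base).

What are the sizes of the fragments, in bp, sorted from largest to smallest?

514, 208, 174 bp

Linear molecule, 2 cuts → 3 fragments:
  174 − 0 = 174 bp
  688 − 174 = 514 bp
  896 − 688 = 208 bp
Sorted largest to smallest: 514, 208, 174 bp.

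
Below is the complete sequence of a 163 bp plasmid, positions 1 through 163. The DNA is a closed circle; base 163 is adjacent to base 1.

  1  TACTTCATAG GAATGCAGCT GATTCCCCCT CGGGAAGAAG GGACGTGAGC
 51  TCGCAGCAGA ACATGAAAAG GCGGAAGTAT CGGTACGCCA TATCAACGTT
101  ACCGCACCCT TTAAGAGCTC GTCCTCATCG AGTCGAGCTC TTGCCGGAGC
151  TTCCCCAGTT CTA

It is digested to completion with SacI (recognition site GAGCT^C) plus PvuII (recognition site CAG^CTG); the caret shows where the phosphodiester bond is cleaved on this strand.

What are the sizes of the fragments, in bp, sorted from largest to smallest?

SacI sites (GAGCTC) start at positions 47, 115, 135.
SacI cuts after base 5 of each site (before the last base), so after positions 51, 119, 139.
The PvuII site (CAGCTG) starts at position 16.
PvuII cuts after base 3 of each site, so after position 18.
Combined cut positions: 18, 51, 119, 139.
Circular molecule, 4 cuts → 4 fragments:
  19–51 → 33 bp
  52–119 → 68 bp
  120–139 → 20 bp
  140–163 then 1–18 → 24 + 18 = 42 bp
Sorted largest to smallest: 68, 42, 33, 20 bp.

68, 42, 33, 20 bp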